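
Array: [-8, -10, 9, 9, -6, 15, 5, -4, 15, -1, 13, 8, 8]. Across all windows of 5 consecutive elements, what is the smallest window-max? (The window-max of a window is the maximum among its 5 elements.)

Window maxs for each of the 9 positions:
(-8, -10, 9, 9, -6) → max 9
(-10, 9, 9, -6, 15) → max 15
(9, 9, -6, 15, 5) → max 15
(9, -6, 15, 5, -4) → max 15
(-6, 15, 5, -4, 15) → max 15
(15, 5, -4, 15, -1) → max 15
(5, -4, 15, -1, 13) → max 15
(-4, 15, -1, 13, 8) → max 15
(15, -1, 13, 8, 8) → max 15
Smallest of these is 9.

9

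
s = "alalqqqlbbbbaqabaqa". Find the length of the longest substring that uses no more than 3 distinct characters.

Extend right; when distinct count exceeds 3, shrink from the left:
[a] 1 distinct, len 1
[a, l] 2 distinct, len 2
[a, l, a] 2 distinct, len 3
[a, l, a, l] 2 distinct, len 4
[a, l, a, l, q] 3 distinct, len 5
[a, l, a, l, q, q] 3 distinct, len 6
[a, l, a, l, q, q, q] 3 distinct, len 7
[a, l, a, l, q, q, q, l] 3 distinct, len 8
[l, q, q, q, l, b] 3 distinct, len 6
[l, q, q, q, l, b, b] 3 distinct, len 7
[l, q, q, q, l, b, b, b] 3 distinct, len 8
[l, q, q, q, l, b, b, b, b] 3 distinct, len 9
[l, b, b, b, b, a] 3 distinct, len 6
[b, b, b, b, a, q] 3 distinct, len 6
[b, b, b, b, a, q, a] 3 distinct, len 7
[b, b, b, b, a, q, a, b] 3 distinct, len 8
[b, b, b, b, a, q, a, b, a] 3 distinct, len 9
[b, b, b, b, a, q, a, b, a, q] 3 distinct, len 10
[b, b, b, b, a, q, a, b, a, q, a] 3 distinct, len 11
Longest length with ≤3 distinct: 11.

11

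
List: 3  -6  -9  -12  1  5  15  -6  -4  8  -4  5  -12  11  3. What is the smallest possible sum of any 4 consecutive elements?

-26

(3, -6, -9, -12) → sum -24
(-6, -9, -12, 1) → sum -26
(-9, -12, 1, 5) → sum -15
(-12, 1, 5, 15) → sum 9
(1, 5, 15, -6) → sum 15
(5, 15, -6, -4) → sum 10
(15, -6, -4, 8) → sum 13
(-6, -4, 8, -4) → sum -6
(-4, 8, -4, 5) → sum 5
(8, -4, 5, -12) → sum -3
(-4, 5, -12, 11) → sum 0
(5, -12, 11, 3) → sum 7
Smallest of these is -26.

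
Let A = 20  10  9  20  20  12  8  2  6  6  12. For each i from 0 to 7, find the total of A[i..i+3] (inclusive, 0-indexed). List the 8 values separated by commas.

Sliding a size-4 window across the 11 values:
(20, 10, 9, 20) → sum 59
(10, 9, 20, 20) → sum 59
(9, 20, 20, 12) → sum 61
(20, 20, 12, 8) → sum 60
(20, 12, 8, 2) → sum 42
(12, 8, 2, 6) → sum 28
(8, 2, 6, 6) → sum 22
(2, 6, 6, 12) → sum 26

59, 59, 61, 60, 42, 28, 22, 26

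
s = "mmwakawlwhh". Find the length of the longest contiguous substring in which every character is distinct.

[m] len 1
[m] len 1
[m, w] len 2
[m, w, a] len 3
[m, w, a, k] len 4
[k, a] len 2
[k, a, w] len 3
[k, a, w, l] len 4
[l, w] len 2
[l, w, h] len 3
[h] len 1
Longest all-distinct length: 4.

4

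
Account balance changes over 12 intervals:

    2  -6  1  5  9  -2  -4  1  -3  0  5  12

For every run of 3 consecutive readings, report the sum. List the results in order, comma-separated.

2 -6 1 → sum -3
-6 1 5 → sum 0
1 5 9 → sum 15
5 9 -2 → sum 12
9 -2 -4 → sum 3
-2 -4 1 → sum -5
-4 1 -3 → sum -6
1 -3 0 → sum -2
-3 0 5 → sum 2
0 5 12 → sum 17

-3, 0, 15, 12, 3, -5, -6, -2, 2, 17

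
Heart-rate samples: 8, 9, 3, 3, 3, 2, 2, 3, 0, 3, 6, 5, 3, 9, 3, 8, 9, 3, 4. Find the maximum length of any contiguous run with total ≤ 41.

11

→ 8: sum 8, len 1
→ 9: sum 17, len 2
→ 3: sum 20, len 3
→ 3: sum 23, len 4
→ 3: sum 26, len 5
→ 2: sum 28, len 6
→ 2: sum 30, len 7
→ 3: sum 33, len 8
→ 0: sum 33, len 9
→ 3: sum 36, len 10
→ 6 (dropped 8): sum 34, len 10
→ 5: sum 39, len 11
→ 3 (dropped 9): sum 33, len 11
→ 9 (dropped 3): sum 39, len 11
→ 3 (dropped 3): sum 39, len 11
→ 8 (dropped 3, 2, 2): sum 40, len 9
→ 9 (dropped 3, 0, 3, 6): sum 37, len 6
→ 3: sum 40, len 7
→ 4 (dropped 5): sum 39, len 7
Longest length seen: 11.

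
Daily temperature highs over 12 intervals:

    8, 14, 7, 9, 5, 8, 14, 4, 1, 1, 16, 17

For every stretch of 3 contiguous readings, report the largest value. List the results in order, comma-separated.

(8, 14, 7) → max 14
(14, 7, 9) → max 14
(7, 9, 5) → max 9
(9, 5, 8) → max 9
(5, 8, 14) → max 14
(8, 14, 4) → max 14
(14, 4, 1) → max 14
(4, 1, 1) → max 4
(1, 1, 16) → max 16
(1, 16, 17) → max 17

14, 14, 9, 9, 14, 14, 14, 4, 16, 17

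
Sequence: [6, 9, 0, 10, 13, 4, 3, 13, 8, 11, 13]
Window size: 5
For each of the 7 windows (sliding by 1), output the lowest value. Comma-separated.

(6, 9, 0, 10, 13) → min 0
(9, 0, 10, 13, 4) → min 0
(0, 10, 13, 4, 3) → min 0
(10, 13, 4, 3, 13) → min 3
(13, 4, 3, 13, 8) → min 3
(4, 3, 13, 8, 11) → min 3
(3, 13, 8, 11, 13) → min 3

0, 0, 0, 3, 3, 3, 3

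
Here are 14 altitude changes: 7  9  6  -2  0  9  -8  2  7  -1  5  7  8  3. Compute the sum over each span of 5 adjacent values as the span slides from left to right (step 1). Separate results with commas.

Sliding a size-5 window across the 14 values:
(7, 9, 6, -2, 0) → sum 20
(9, 6, -2, 0, 9) → sum 22
(6, -2, 0, 9, -8) → sum 5
(-2, 0, 9, -8, 2) → sum 1
(0, 9, -8, 2, 7) → sum 10
(9, -8, 2, 7, -1) → sum 9
(-8, 2, 7, -1, 5) → sum 5
(2, 7, -1, 5, 7) → sum 20
(7, -1, 5, 7, 8) → sum 26
(-1, 5, 7, 8, 3) → sum 22

20, 22, 5, 1, 10, 9, 5, 20, 26, 22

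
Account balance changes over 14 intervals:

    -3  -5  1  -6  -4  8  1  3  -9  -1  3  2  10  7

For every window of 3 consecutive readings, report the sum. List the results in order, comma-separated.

-3 -5 1 → sum -7
-5 1 -6 → sum -10
1 -6 -4 → sum -9
-6 -4 8 → sum -2
-4 8 1 → sum 5
8 1 3 → sum 12
1 3 -9 → sum -5
3 -9 -1 → sum -7
-9 -1 3 → sum -7
-1 3 2 → sum 4
3 2 10 → sum 15
2 10 7 → sum 19

-7, -10, -9, -2, 5, 12, -5, -7, -7, 4, 15, 19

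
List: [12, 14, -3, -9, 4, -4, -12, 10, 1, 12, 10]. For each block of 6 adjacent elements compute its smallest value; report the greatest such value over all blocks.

Each size-6 window and its min:
12 14 -3 -9 4 -4 → min -9
14 -3 -9 4 -4 -12 → min -12
-3 -9 4 -4 -12 10 → min -12
-9 4 -4 -12 10 1 → min -12
4 -4 -12 10 1 12 → min -12
-4 -12 10 1 12 10 → min -12
Greatest of these is -9.

-9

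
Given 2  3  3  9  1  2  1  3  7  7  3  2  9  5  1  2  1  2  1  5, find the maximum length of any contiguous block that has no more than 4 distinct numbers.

9

add 2: window [2] (1 distinct), len 1
add 3: window [2, 3] (2 distinct), len 2
add 3: window [2, 3, 3] (2 distinct), len 3
add 9: window [2, 3, 3, 9] (3 distinct), len 4
add 1: window [2, 3, 3, 9, 1] (4 distinct), len 5
add 2: window [2, 3, 3, 9, 1, 2] (4 distinct), len 6
add 1: window [2, 3, 3, 9, 1, 2, 1] (4 distinct), len 7
add 3: window [2, 3, 3, 9, 1, 2, 1, 3] (4 distinct), len 8
add 7: window [1, 2, 1, 3, 7] (4 distinct), len 5
add 7: window [1, 2, 1, 3, 7, 7] (4 distinct), len 6
add 3: window [1, 2, 1, 3, 7, 7, 3] (4 distinct), len 7
add 2: window [1, 2, 1, 3, 7, 7, 3, 2] (4 distinct), len 8
add 9: window [3, 7, 7, 3, 2, 9] (4 distinct), len 6
add 5: window [3, 2, 9, 5] (4 distinct), len 4
add 1: window [2, 9, 5, 1] (4 distinct), len 4
add 2: window [2, 9, 5, 1, 2] (4 distinct), len 5
add 1: window [2, 9, 5, 1, 2, 1] (4 distinct), len 6
add 2: window [2, 9, 5, 1, 2, 1, 2] (4 distinct), len 7
add 1: window [2, 9, 5, 1, 2, 1, 2, 1] (4 distinct), len 8
add 5: window [2, 9, 5, 1, 2, 1, 2, 1, 5] (4 distinct), len 9
Longest length with ≤4 distinct: 9.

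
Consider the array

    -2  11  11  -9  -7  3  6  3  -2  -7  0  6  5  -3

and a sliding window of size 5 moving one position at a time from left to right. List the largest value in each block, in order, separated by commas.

11, 11, 11, 6, 6, 6, 6, 6, 6, 6

(-2, 11, 11, -9, -7) → max 11
(11, 11, -9, -7, 3) → max 11
(11, -9, -7, 3, 6) → max 11
(-9, -7, 3, 6, 3) → max 6
(-7, 3, 6, 3, -2) → max 6
(3, 6, 3, -2, -7) → max 6
(6, 3, -2, -7, 0) → max 6
(3, -2, -7, 0, 6) → max 6
(-2, -7, 0, 6, 5) → max 6
(-7, 0, 6, 5, -3) → max 6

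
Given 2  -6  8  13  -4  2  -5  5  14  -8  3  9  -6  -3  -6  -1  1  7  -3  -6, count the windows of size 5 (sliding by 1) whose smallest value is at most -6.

13

[2, -6, 8, 13, -4] → min -6  ≤ -6 ✓
[-6, 8, 13, -4, 2] → min -6  ≤ -6 ✓
[8, 13, -4, 2, -5] → min -5
[13, -4, 2, -5, 5] → min -5
[-4, 2, -5, 5, 14] → min -5
[2, -5, 5, 14, -8] → min -8  ≤ -6 ✓
[-5, 5, 14, -8, 3] → min -8  ≤ -6 ✓
[5, 14, -8, 3, 9] → min -8  ≤ -6 ✓
[14, -8, 3, 9, -6] → min -8  ≤ -6 ✓
[-8, 3, 9, -6, -3] → min -8  ≤ -6 ✓
[3, 9, -6, -3, -6] → min -6  ≤ -6 ✓
[9, -6, -3, -6, -1] → min -6  ≤ -6 ✓
[-6, -3, -6, -1, 1] → min -6  ≤ -6 ✓
[-3, -6, -1, 1, 7] → min -6  ≤ -6 ✓
[-6, -1, 1, 7, -3] → min -6  ≤ -6 ✓
[-1, 1, 7, -3, -6] → min -6  ≤ -6 ✓
13 windows satisfy the condition.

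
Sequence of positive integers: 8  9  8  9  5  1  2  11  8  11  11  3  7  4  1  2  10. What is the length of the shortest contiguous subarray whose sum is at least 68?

add 8: running sum 8 < 68
add 9: running sum 17 < 68
add 8: running sum 25 < 68
add 9: running sum 34 < 68
add 5: running sum 39 < 68
add 1: running sum 40 < 68
add 2: running sum 42 < 68
add 11: running sum 53 < 68
add 8: running sum 61 < 68
end 9: [8, 9, 8, 9, 5, 1, 2, 11, 8, 11] sum 72, len 10
end 10: [9, 8, 9, 5, 1, 2, 11, 8, 11, 11] sum 75, len 10
end 11: [8, 9, 5, 1, 2, 11, 8, 11, 11, 3] sum 69, len 10
end 12: [9, 5, 1, 2, 11, 8, 11, 11, 3, 7] sum 68, len 10
end 13: [9, 5, 1, 2, 11, 8, 11, 11, 3, 7, 4] sum 72, len 11
end 14: [9, 5, 1, 2, 11, 8, 11, 11, 3, 7, 4, 1] sum 73, len 12
end 15: [9, 5, 1, 2, 11, 8, 11, 11, 3, 7, 4, 1, 2] sum 75, len 13
end 16: [11, 8, 11, 11, 3, 7, 4, 1, 2, 10] sum 68, len 10
Shortest qualifying length: 10.

10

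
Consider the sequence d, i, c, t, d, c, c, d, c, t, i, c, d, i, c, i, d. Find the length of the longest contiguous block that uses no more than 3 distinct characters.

8

add d: window [d] (1 distinct), len 1
add i: window [d, i] (2 distinct), len 2
add c: window [d, i, c] (3 distinct), len 3
add t: window [i, c, t] (3 distinct), len 3
add d: window [c, t, d] (3 distinct), len 3
add c: window [c, t, d, c] (3 distinct), len 4
add c: window [c, t, d, c, c] (3 distinct), len 5
add d: window [c, t, d, c, c, d] (3 distinct), len 6
add c: window [c, t, d, c, c, d, c] (3 distinct), len 7
add t: window [c, t, d, c, c, d, c, t] (3 distinct), len 8
add i: window [c, t, i] (3 distinct), len 3
add c: window [c, t, i, c] (3 distinct), len 4
add d: window [i, c, d] (3 distinct), len 3
add i: window [i, c, d, i] (3 distinct), len 4
add c: window [i, c, d, i, c] (3 distinct), len 5
add i: window [i, c, d, i, c, i] (3 distinct), len 6
add d: window [i, c, d, i, c, i, d] (3 distinct), len 7
Longest length with ≤3 distinct: 8.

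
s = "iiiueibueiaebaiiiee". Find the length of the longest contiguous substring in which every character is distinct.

5

[i] len 1
[i] len 1
[i] len 1
[i, u] len 2
[i, u, e] len 3
[u, e, i] len 3
[u, e, i, b] len 4
[e, i, b, u] len 4
[i, b, u, e] len 4
[b, u, e, i] len 4
[b, u, e, i, a] len 5
[i, a, e] len 3
[i, a, e, b] len 4
[e, b, a] len 3
[e, b, a, i] len 4
[i] len 1
[i] len 1
[i, e] len 2
[e] len 1
Longest all-distinct length: 5.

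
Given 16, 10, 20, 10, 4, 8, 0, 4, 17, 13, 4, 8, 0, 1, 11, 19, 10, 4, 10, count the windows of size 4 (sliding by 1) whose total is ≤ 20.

(16, 10, 20, 10) → sum 56
(10, 20, 10, 4) → sum 44
(20, 10, 4, 8) → sum 42
(10, 4, 8, 0) → sum 22
(4, 8, 0, 4) → sum 16  ≤ 20 ✓
(8, 0, 4, 17) → sum 29
(0, 4, 17, 13) → sum 34
(4, 17, 13, 4) → sum 38
(17, 13, 4, 8) → sum 42
(13, 4, 8, 0) → sum 25
(4, 8, 0, 1) → sum 13  ≤ 20 ✓
(8, 0, 1, 11) → sum 20  ≤ 20 ✓
(0, 1, 11, 19) → sum 31
(1, 11, 19, 10) → sum 41
(11, 19, 10, 4) → sum 44
(19, 10, 4, 10) → sum 43
3 windows satisfy the condition.

3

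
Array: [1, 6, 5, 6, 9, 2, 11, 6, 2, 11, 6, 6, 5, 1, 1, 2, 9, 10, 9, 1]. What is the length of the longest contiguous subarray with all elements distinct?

5

add 1: [1] len 1
add 6: [1, 6] len 2
add 5: [1, 6, 5] len 3
add 6 (repeat 6, move left end past it): [5, 6] len 2
add 9: [5, 6, 9] len 3
add 2: [5, 6, 9, 2] len 4
add 11: [5, 6, 9, 2, 11] len 5
add 6 (repeat 6, move left end past it): [9, 2, 11, 6] len 4
add 2 (repeat 2, move left end past it): [11, 6, 2] len 3
add 11 (repeat 11, move left end past it): [6, 2, 11] len 3
add 6 (repeat 6, move left end past it): [2, 11, 6] len 3
add 6 (repeat 6, move left end past it): [6] len 1
add 5: [6, 5] len 2
add 1: [6, 5, 1] len 3
add 1 (repeat 1, move left end past it): [1] len 1
add 2: [1, 2] len 2
add 9: [1, 2, 9] len 3
add 10: [1, 2, 9, 10] len 4
add 9 (repeat 9, move left end past it): [10, 9] len 2
add 1: [10, 9, 1] len 3
Longest all-distinct length: 5.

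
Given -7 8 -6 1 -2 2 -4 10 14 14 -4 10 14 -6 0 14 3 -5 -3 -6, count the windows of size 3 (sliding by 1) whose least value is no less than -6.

17

[-7, 8, -6] → min -7
[8, -6, 1] → min -6  ≥ -6 ✓
[-6, 1, -2] → min -6  ≥ -6 ✓
[1, -2, 2] → min -2  ≥ -6 ✓
[-2, 2, -4] → min -4  ≥ -6 ✓
[2, -4, 10] → min -4  ≥ -6 ✓
[-4, 10, 14] → min -4  ≥ -6 ✓
[10, 14, 14] → min 10  ≥ -6 ✓
[14, 14, -4] → min -4  ≥ -6 ✓
[14, -4, 10] → min -4  ≥ -6 ✓
[-4, 10, 14] → min -4  ≥ -6 ✓
[10, 14, -6] → min -6  ≥ -6 ✓
[14, -6, 0] → min -6  ≥ -6 ✓
[-6, 0, 14] → min -6  ≥ -6 ✓
[0, 14, 3] → min 0  ≥ -6 ✓
[14, 3, -5] → min -5  ≥ -6 ✓
[3, -5, -3] → min -5  ≥ -6 ✓
[-5, -3, -6] → min -6  ≥ -6 ✓
17 windows satisfy the condition.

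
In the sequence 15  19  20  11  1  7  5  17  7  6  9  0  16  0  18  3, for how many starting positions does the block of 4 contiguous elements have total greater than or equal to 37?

[15, 19, 20, 11] → sum 65  ≥ 37 ✓
[19, 20, 11, 1] → sum 51  ≥ 37 ✓
[20, 11, 1, 7] → sum 39  ≥ 37 ✓
[11, 1, 7, 5] → sum 24
[1, 7, 5, 17] → sum 30
[7, 5, 17, 7] → sum 36
[5, 17, 7, 6] → sum 35
[17, 7, 6, 9] → sum 39  ≥ 37 ✓
[7, 6, 9, 0] → sum 22
[6, 9, 0, 16] → sum 31
[9, 0, 16, 0] → sum 25
[0, 16, 0, 18] → sum 34
[16, 0, 18, 3] → sum 37  ≥ 37 ✓
5 windows satisfy the condition.

5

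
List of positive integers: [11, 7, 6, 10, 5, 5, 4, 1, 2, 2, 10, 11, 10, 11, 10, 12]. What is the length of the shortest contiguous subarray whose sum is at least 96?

add 11: running sum 11 < 96
add 7: running sum 18 < 96
add 6: running sum 24 < 96
add 10: running sum 34 < 96
add 5: running sum 39 < 96
add 5: running sum 44 < 96
add 4: running sum 48 < 96
add 1: running sum 49 < 96
add 2: running sum 51 < 96
add 2: running sum 53 < 96
add 10: running sum 63 < 96
add 11: running sum 74 < 96
add 10: running sum 84 < 96
add 11: running sum 95 < 96
add 10: shortest ending here [11, 7, 6, 10, 5, 5, 4, 1, 2, 2, 10, 11, 10, 11, 10] sum 105, len 15
add 12: shortest ending here [6, 10, 5, 5, 4, 1, 2, 2, 10, 11, 10, 11, 10, 12] sum 99, len 14
Shortest qualifying length: 14.

14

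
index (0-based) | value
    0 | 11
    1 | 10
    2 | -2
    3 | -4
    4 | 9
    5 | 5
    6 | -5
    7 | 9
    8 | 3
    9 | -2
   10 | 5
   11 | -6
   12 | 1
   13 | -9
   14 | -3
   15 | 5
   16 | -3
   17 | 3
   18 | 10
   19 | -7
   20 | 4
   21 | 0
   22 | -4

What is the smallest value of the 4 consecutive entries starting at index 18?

Elements at indices 18..21: 10, -7, 4, 0
min(10, -7, 4, 0) = -7

-7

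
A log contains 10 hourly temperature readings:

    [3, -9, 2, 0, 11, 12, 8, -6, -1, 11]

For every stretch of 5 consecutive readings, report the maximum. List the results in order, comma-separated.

11, 12, 12, 12, 12, 12

3 -9 2 0 11 → max 11
-9 2 0 11 12 → max 12
2 0 11 12 8 → max 12
0 11 12 8 -6 → max 12
11 12 8 -6 -1 → max 12
12 8 -6 -1 11 → max 12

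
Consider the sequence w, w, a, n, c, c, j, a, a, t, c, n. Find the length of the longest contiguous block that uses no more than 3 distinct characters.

[w] 1 distinct, len 1
[w, w] 1 distinct, len 2
[w, w, a] 2 distinct, len 3
[w, w, a, n] 3 distinct, len 4
[a, n, c] 3 distinct, len 3
[a, n, c, c] 3 distinct, len 4
[n, c, c, j] 3 distinct, len 4
[c, c, j, a] 3 distinct, len 4
[c, c, j, a, a] 3 distinct, len 5
[j, a, a, t] 3 distinct, len 4
[a, a, t, c] 3 distinct, len 4
[t, c, n] 3 distinct, len 3
Longest length with ≤3 distinct: 5.

5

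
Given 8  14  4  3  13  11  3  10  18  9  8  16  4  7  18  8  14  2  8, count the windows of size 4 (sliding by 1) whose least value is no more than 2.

8 14 4 3 → min 3
14 4 3 13 → min 3
4 3 13 11 → min 3
3 13 11 3 → min 3
13 11 3 10 → min 3
11 3 10 18 → min 3
3 10 18 9 → min 3
10 18 9 8 → min 8
18 9 8 16 → min 8
9 8 16 4 → min 4
8 16 4 7 → min 4
16 4 7 18 → min 4
4 7 18 8 → min 4
7 18 8 14 → min 7
18 8 14 2 → min 2  ≤ 2 ✓
8 14 2 8 → min 2  ≤ 2 ✓
2 windows satisfy the condition.

2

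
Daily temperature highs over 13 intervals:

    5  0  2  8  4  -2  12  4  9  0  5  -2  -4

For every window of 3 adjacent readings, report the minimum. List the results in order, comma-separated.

0, 0, 2, -2, -2, -2, 4, 0, 0, -2, -4

Sliding a size-3 window across the 13 values:
(5, 0, 2) → min 0
(0, 2, 8) → min 0
(2, 8, 4) → min 2
(8, 4, -2) → min -2
(4, -2, 12) → min -2
(-2, 12, 4) → min -2
(12, 4, 9) → min 4
(4, 9, 0) → min 0
(9, 0, 5) → min 0
(0, 5, -2) → min -2
(5, -2, -4) → min -4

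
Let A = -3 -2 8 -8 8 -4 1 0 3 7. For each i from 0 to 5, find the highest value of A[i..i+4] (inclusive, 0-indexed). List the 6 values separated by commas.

8, 8, 8, 8, 8, 7

[-3, -2, 8, -8, 8] → max 8
[-2, 8, -8, 8, -4] → max 8
[8, -8, 8, -4, 1] → max 8
[-8, 8, -4, 1, 0] → max 8
[8, -4, 1, 0, 3] → max 8
[-4, 1, 0, 3, 7] → max 7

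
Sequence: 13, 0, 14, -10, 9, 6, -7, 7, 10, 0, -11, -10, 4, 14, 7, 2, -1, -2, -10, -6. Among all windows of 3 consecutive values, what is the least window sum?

[13, 0, 14] → sum 27
[0, 14, -10] → sum 4
[14, -10, 9] → sum 13
[-10, 9, 6] → sum 5
[9, 6, -7] → sum 8
[6, -7, 7] → sum 6
[-7, 7, 10] → sum 10
[7, 10, 0] → sum 17
[10, 0, -11] → sum -1
[0, -11, -10] → sum -21
[-11, -10, 4] → sum -17
[-10, 4, 14] → sum 8
[4, 14, 7] → sum 25
[14, 7, 2] → sum 23
[7, 2, -1] → sum 8
[2, -1, -2] → sum -1
[-1, -2, -10] → sum -13
[-2, -10, -6] → sum -18
Least of these is -21.

-21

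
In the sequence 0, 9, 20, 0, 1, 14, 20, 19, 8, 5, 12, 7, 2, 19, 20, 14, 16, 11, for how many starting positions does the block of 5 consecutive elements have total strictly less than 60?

0 9 20 0 1 → sum 30  < 60 ✓
9 20 0 1 14 → sum 44  < 60 ✓
20 0 1 14 20 → sum 55  < 60 ✓
0 1 14 20 19 → sum 54  < 60 ✓
1 14 20 19 8 → sum 62
14 20 19 8 5 → sum 66
20 19 8 5 12 → sum 64
19 8 5 12 7 → sum 51  < 60 ✓
8 5 12 7 2 → sum 34  < 60 ✓
5 12 7 2 19 → sum 45  < 60 ✓
12 7 2 19 20 → sum 60
7 2 19 20 14 → sum 62
2 19 20 14 16 → sum 71
19 20 14 16 11 → sum 80
7 windows satisfy the condition.

7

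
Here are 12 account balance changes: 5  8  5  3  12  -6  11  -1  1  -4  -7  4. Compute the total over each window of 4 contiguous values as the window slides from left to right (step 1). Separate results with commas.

(5, 8, 5, 3) → sum 21
(8, 5, 3, 12) → sum 28
(5, 3, 12, -6) → sum 14
(3, 12, -6, 11) → sum 20
(12, -6, 11, -1) → sum 16
(-6, 11, -1, 1) → sum 5
(11, -1, 1, -4) → sum 7
(-1, 1, -4, -7) → sum -11
(1, -4, -7, 4) → sum -6

21, 28, 14, 20, 16, 5, 7, -11, -6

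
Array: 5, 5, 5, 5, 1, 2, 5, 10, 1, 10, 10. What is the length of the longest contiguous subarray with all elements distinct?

4

[5] len 1
[5] len 1
[5] len 1
[5] len 1
[5, 1] len 2
[5, 1, 2] len 3
[1, 2, 5] len 3
[1, 2, 5, 10] len 4
[2, 5, 10, 1] len 4
[1, 10] len 2
[10] len 1
Longest all-distinct length: 4.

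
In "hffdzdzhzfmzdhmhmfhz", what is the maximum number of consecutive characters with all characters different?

add h: [h] len 1
add f: [h, f] len 2
add f (repeat f, move left end past it): [f] len 1
add d: [f, d] len 2
add z: [f, d, z] len 3
add d (repeat d, move left end past it): [z, d] len 2
add z (repeat z, move left end past it): [d, z] len 2
add h: [d, z, h] len 3
add z (repeat z, move left end past it): [h, z] len 2
add f: [h, z, f] len 3
add m: [h, z, f, m] len 4
add z (repeat z, move left end past it): [f, m, z] len 3
add d: [f, m, z, d] len 4
add h: [f, m, z, d, h] len 5
add m (repeat m, move left end past it): [z, d, h, m] len 4
add h (repeat h, move left end past it): [m, h] len 2
add m (repeat m, move left end past it): [h, m] len 2
add f: [h, m, f] len 3
add h (repeat h, move left end past it): [m, f, h] len 3
add z: [m, f, h, z] len 4
Longest all-distinct length: 5.

5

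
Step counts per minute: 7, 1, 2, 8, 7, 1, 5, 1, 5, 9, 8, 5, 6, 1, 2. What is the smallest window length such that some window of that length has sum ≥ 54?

10

add 7: running sum 7 < 54
add 1: running sum 8 < 54
add 2: running sum 10 < 54
add 8: running sum 18 < 54
add 7: running sum 25 < 54
add 1: running sum 26 < 54
add 5: running sum 31 < 54
add 1: running sum 32 < 54
add 5: running sum 37 < 54
add 9: running sum 46 < 54
add 8: shortest ending here [7, 1, 2, 8, 7, 1, 5, 1, 5, 9, 8] sum 54, len 11
add 5: shortest ending here [7, 1, 2, 8, 7, 1, 5, 1, 5, 9, 8, 5] sum 59, len 12
add 6: shortest ending here [8, 7, 1, 5, 1, 5, 9, 8, 5, 6] sum 55, len 10
add 1: shortest ending here [8, 7, 1, 5, 1, 5, 9, 8, 5, 6, 1] sum 56, len 11
add 2: shortest ending here [8, 7, 1, 5, 1, 5, 9, 8, 5, 6, 1, 2] sum 58, len 12
Shortest qualifying length: 10.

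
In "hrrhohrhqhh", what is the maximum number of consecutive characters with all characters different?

3

[h] len 1
[h, r] len 2
[r] len 1
[r, h] len 2
[r, h, o] len 3
[o, h] len 2
[o, h, r] len 3
[r, h] len 2
[r, h, q] len 3
[q, h] len 2
[h] len 1
Longest all-distinct length: 3.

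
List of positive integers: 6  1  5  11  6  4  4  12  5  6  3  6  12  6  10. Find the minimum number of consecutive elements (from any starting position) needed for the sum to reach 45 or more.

add 6: running sum 6 < 45
add 1: running sum 7 < 45
add 5: running sum 12 < 45
add 11: running sum 23 < 45
add 6: running sum 29 < 45
add 4: running sum 33 < 45
add 4: running sum 37 < 45
add 12: shortest ending here [6, 1, 5, 11, 6, 4, 4, 12] sum 49, len 8
add 5: shortest ending here [5, 11, 6, 4, 4, 12, 5] sum 47, len 7
add 6: shortest ending here [11, 6, 4, 4, 12, 5, 6] sum 48, len 7
add 3: shortest ending here [11, 6, 4, 4, 12, 5, 6, 3] sum 51, len 8
add 6: shortest ending here [6, 4, 4, 12, 5, 6, 3, 6] sum 46, len 8
add 12: shortest ending here [4, 12, 5, 6, 3, 6, 12] sum 48, len 7
add 6: shortest ending here [12, 5, 6, 3, 6, 12, 6] sum 50, len 7
add 10: shortest ending here [5, 6, 3, 6, 12, 6, 10] sum 48, len 7
Shortest qualifying length: 7.

7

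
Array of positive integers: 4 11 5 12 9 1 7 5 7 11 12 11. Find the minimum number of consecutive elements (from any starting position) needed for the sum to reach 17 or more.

2

add 4: running sum 4 < 17
add 11: running sum 15 < 17
add 5: shortest ending here [4, 11, 5] sum 20, len 3
add 12: shortest ending here [5, 12] sum 17, len 2
add 9: shortest ending here [12, 9] sum 21, len 2
add 1: shortest ending here [12, 9, 1] sum 22, len 3
add 7: shortest ending here [9, 1, 7] sum 17, len 3
add 5: shortest ending here [9, 1, 7, 5] sum 22, len 4
add 7: shortest ending here [7, 5, 7] sum 19, len 3
add 11: shortest ending here [7, 11] sum 18, len 2
add 12: shortest ending here [11, 12] sum 23, len 2
add 11: shortest ending here [12, 11] sum 23, len 2
Shortest qualifying length: 2.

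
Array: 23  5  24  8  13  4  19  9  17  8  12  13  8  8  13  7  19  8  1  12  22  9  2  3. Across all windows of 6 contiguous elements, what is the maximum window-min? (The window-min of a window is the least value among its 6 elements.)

Window mins for each of the 19 positions:
23 5 24 8 13 4 → min 4
5 24 8 13 4 19 → min 4
24 8 13 4 19 9 → min 4
8 13 4 19 9 17 → min 4
13 4 19 9 17 8 → min 4
4 19 9 17 8 12 → min 4
19 9 17 8 12 13 → min 8
9 17 8 12 13 8 → min 8
17 8 12 13 8 8 → min 8
8 12 13 8 8 13 → min 8
12 13 8 8 13 7 → min 7
13 8 8 13 7 19 → min 7
8 8 13 7 19 8 → min 7
8 13 7 19 8 1 → min 1
13 7 19 8 1 12 → min 1
7 19 8 1 12 22 → min 1
19 8 1 12 22 9 → min 1
8 1 12 22 9 2 → min 1
1 12 22 9 2 3 → min 1
Maximum of these is 8.

8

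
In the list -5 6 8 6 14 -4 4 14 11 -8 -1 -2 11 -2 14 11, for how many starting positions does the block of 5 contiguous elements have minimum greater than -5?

6

(-5, 6, 8, 6, 14) → min -5
(6, 8, 6, 14, -4) → min -4  > -5 ✓
(8, 6, 14, -4, 4) → min -4  > -5 ✓
(6, 14, -4, 4, 14) → min -4  > -5 ✓
(14, -4, 4, 14, 11) → min -4  > -5 ✓
(-4, 4, 14, 11, -8) → min -8
(4, 14, 11, -8, -1) → min -8
(14, 11, -8, -1, -2) → min -8
(11, -8, -1, -2, 11) → min -8
(-8, -1, -2, 11, -2) → min -8
(-1, -2, 11, -2, 14) → min -2  > -5 ✓
(-2, 11, -2, 14, 11) → min -2  > -5 ✓
6 windows satisfy the condition.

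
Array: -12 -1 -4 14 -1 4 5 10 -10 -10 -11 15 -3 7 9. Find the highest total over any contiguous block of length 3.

[-12, -1, -4] → sum -17
[-1, -4, 14] → sum 9
[-4, 14, -1] → sum 9
[14, -1, 4] → sum 17
[-1, 4, 5] → sum 8
[4, 5, 10] → sum 19
[5, 10, -10] → sum 5
[10, -10, -10] → sum -10
[-10, -10, -11] → sum -31
[-10, -11, 15] → sum -6
[-11, 15, -3] → sum 1
[15, -3, 7] → sum 19
[-3, 7, 9] → sum 13
Highest of these is 19.

19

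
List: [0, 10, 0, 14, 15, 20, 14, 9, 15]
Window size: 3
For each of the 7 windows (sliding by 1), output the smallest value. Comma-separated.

0, 0, 0, 14, 14, 9, 9

(0, 10, 0) → min 0
(10, 0, 14) → min 0
(0, 14, 15) → min 0
(14, 15, 20) → min 14
(15, 20, 14) → min 14
(20, 14, 9) → min 9
(14, 9, 15) → min 9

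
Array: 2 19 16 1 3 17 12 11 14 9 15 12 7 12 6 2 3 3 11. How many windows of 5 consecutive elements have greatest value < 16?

(2, 19, 16, 1, 3) → max 19
(19, 16, 1, 3, 17) → max 19
(16, 1, 3, 17, 12) → max 17
(1, 3, 17, 12, 11) → max 17
(3, 17, 12, 11, 14) → max 17
(17, 12, 11, 14, 9) → max 17
(12, 11, 14, 9, 15) → max 15  < 16 ✓
(11, 14, 9, 15, 12) → max 15  < 16 ✓
(14, 9, 15, 12, 7) → max 15  < 16 ✓
(9, 15, 12, 7, 12) → max 15  < 16 ✓
(15, 12, 7, 12, 6) → max 15  < 16 ✓
(12, 7, 12, 6, 2) → max 12  < 16 ✓
(7, 12, 6, 2, 3) → max 12  < 16 ✓
(12, 6, 2, 3, 3) → max 12  < 16 ✓
(6, 2, 3, 3, 11) → max 11  < 16 ✓
9 windows satisfy the condition.

9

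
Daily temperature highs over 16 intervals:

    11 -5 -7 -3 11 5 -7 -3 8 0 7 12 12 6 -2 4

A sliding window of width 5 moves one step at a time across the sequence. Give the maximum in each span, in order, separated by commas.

[11, -5, -7, -3, 11] → max 11
[-5, -7, -3, 11, 5] → max 11
[-7, -3, 11, 5, -7] → max 11
[-3, 11, 5, -7, -3] → max 11
[11, 5, -7, -3, 8] → max 11
[5, -7, -3, 8, 0] → max 8
[-7, -3, 8, 0, 7] → max 8
[-3, 8, 0, 7, 12] → max 12
[8, 0, 7, 12, 12] → max 12
[0, 7, 12, 12, 6] → max 12
[7, 12, 12, 6, -2] → max 12
[12, 12, 6, -2, 4] → max 12

11, 11, 11, 11, 11, 8, 8, 12, 12, 12, 12, 12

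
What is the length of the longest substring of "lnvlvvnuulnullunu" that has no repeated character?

[l] len 1
[l, n] len 2
[l, n, v] len 3
[n, v, l] len 3
[l, v] len 2
[v] len 1
[v, n] len 2
[v, n, u] len 3
[u] len 1
[u, l] len 2
[u, l, n] len 3
[l, n, u] len 3
[n, u, l] len 3
[l] len 1
[l, u] len 2
[l, u, n] len 3
[n, u] len 2
Longest all-distinct length: 3.

3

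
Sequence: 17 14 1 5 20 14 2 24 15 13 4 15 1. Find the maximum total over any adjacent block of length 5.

17 14 1 5 20 → sum 57
14 1 5 20 14 → sum 54
1 5 20 14 2 → sum 42
5 20 14 2 24 → sum 65
20 14 2 24 15 → sum 75
14 2 24 15 13 → sum 68
2 24 15 13 4 → sum 58
24 15 13 4 15 → sum 71
15 13 4 15 1 → sum 48
Maximum of these is 75.

75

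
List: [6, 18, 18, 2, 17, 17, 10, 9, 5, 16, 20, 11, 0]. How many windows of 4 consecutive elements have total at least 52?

4

[6, 18, 18, 2] → sum 44
[18, 18, 2, 17] → sum 55  ≥ 52 ✓
[18, 2, 17, 17] → sum 54  ≥ 52 ✓
[2, 17, 17, 10] → sum 46
[17, 17, 10, 9] → sum 53  ≥ 52 ✓
[17, 10, 9, 5] → sum 41
[10, 9, 5, 16] → sum 40
[9, 5, 16, 20] → sum 50
[5, 16, 20, 11] → sum 52  ≥ 52 ✓
[16, 20, 11, 0] → sum 47
4 windows satisfy the condition.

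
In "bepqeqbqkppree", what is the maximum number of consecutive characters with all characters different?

4

add b: [b] len 1
add e: [b, e] len 2
add p: [b, e, p] len 3
add q: [b, e, p, q] len 4
add e (repeat e, move left end past it): [p, q, e] len 3
add q (repeat q, move left end past it): [e, q] len 2
add b: [e, q, b] len 3
add q (repeat q, move left end past it): [b, q] len 2
add k: [b, q, k] len 3
add p: [b, q, k, p] len 4
add p (repeat p, move left end past it): [p] len 1
add r: [p, r] len 2
add e: [p, r, e] len 3
add e (repeat e, move left end past it): [e] len 1
Longest all-distinct length: 4.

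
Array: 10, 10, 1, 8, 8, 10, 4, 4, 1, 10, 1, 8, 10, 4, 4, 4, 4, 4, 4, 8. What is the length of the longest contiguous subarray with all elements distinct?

4

add 10: [10] len 1
add 10 (repeat 10, move left end past it): [10] len 1
add 1: [10, 1] len 2
add 8: [10, 1, 8] len 3
add 8 (repeat 8, move left end past it): [8] len 1
add 10: [8, 10] len 2
add 4: [8, 10, 4] len 3
add 4 (repeat 4, move left end past it): [4] len 1
add 1: [4, 1] len 2
add 10: [4, 1, 10] len 3
add 1 (repeat 1, move left end past it): [10, 1] len 2
add 8: [10, 1, 8] len 3
add 10 (repeat 10, move left end past it): [1, 8, 10] len 3
add 4: [1, 8, 10, 4] len 4
add 4 (repeat 4, move left end past it): [4] len 1
add 4 (repeat 4, move left end past it): [4] len 1
add 4 (repeat 4, move left end past it): [4] len 1
add 4 (repeat 4, move left end past it): [4] len 1
add 4 (repeat 4, move left end past it): [4] len 1
add 8: [4, 8] len 2
Longest all-distinct length: 4.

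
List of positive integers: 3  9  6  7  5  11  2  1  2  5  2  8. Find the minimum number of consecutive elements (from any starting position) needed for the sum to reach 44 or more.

8

add 3: running sum 3 < 44
add 9: running sum 12 < 44
add 6: running sum 18 < 44
add 7: running sum 25 < 44
add 5: running sum 30 < 44
add 11: running sum 41 < 44
add 2: running sum 43 < 44
add 1: shortest ending here [3, 9, 6, 7, 5, 11, 2, 1] sum 44, len 8
add 2: shortest ending here [3, 9, 6, 7, 5, 11, 2, 1, 2] sum 46, len 9
add 5: shortest ending here [9, 6, 7, 5, 11, 2, 1, 2, 5] sum 48, len 9
add 2: shortest ending here [9, 6, 7, 5, 11, 2, 1, 2, 5, 2] sum 50, len 10
add 8: shortest ending here [6, 7, 5, 11, 2, 1, 2, 5, 2, 8] sum 49, len 10
Shortest qualifying length: 8.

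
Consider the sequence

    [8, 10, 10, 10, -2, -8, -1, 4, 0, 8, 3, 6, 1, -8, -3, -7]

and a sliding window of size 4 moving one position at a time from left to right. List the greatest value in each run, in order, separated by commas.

10, 10, 10, 10, 4, 4, 8, 8, 8, 8, 6, 6, 1

Sliding a size-4 window across the 16 values:
(8, 10, 10, 10) → max 10
(10, 10, 10, -2) → max 10
(10, 10, -2, -8) → max 10
(10, -2, -8, -1) → max 10
(-2, -8, -1, 4) → max 4
(-8, -1, 4, 0) → max 4
(-1, 4, 0, 8) → max 8
(4, 0, 8, 3) → max 8
(0, 8, 3, 6) → max 8
(8, 3, 6, 1) → max 8
(3, 6, 1, -8) → max 6
(6, 1, -8, -3) → max 6
(1, -8, -3, -7) → max 1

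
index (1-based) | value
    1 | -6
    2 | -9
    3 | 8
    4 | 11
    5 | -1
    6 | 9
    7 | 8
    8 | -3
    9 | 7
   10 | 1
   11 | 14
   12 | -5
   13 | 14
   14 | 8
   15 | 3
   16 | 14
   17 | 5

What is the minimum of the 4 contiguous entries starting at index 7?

-3

Elements at indices 7..10: 8, -3, 7, 1
min(8, -3, 7, 1) = -3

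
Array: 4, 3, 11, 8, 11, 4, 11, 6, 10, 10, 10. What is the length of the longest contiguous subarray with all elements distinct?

4

add 4: [4] len 1
add 3: [4, 3] len 2
add 11: [4, 3, 11] len 3
add 8: [4, 3, 11, 8] len 4
add 11 (repeat 11, move left end past it): [8, 11] len 2
add 4: [8, 11, 4] len 3
add 11 (repeat 11, move left end past it): [4, 11] len 2
add 6: [4, 11, 6] len 3
add 10: [4, 11, 6, 10] len 4
add 10 (repeat 10, move left end past it): [10] len 1
add 10 (repeat 10, move left end past it): [10] len 1
Longest all-distinct length: 4.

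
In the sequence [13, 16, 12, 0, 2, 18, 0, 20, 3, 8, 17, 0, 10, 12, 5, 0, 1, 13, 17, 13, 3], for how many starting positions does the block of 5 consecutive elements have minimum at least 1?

(13, 16, 12, 0, 2) → min 0
(16, 12, 0, 2, 18) → min 0
(12, 0, 2, 18, 0) → min 0
(0, 2, 18, 0, 20) → min 0
(2, 18, 0, 20, 3) → min 0
(18, 0, 20, 3, 8) → min 0
(0, 20, 3, 8, 17) → min 0
(20, 3, 8, 17, 0) → min 0
(3, 8, 17, 0, 10) → min 0
(8, 17, 0, 10, 12) → min 0
(17, 0, 10, 12, 5) → min 0
(0, 10, 12, 5, 0) → min 0
(10, 12, 5, 0, 1) → min 0
(12, 5, 0, 1, 13) → min 0
(5, 0, 1, 13, 17) → min 0
(0, 1, 13, 17, 13) → min 0
(1, 13, 17, 13, 3) → min 1  ≥ 1 ✓
1 window satisfy the condition.

1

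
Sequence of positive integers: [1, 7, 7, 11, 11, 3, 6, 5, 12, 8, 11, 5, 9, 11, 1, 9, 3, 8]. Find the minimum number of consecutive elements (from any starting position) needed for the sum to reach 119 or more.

add 1: running sum 1 < 119
add 7: running sum 8 < 119
add 7: running sum 15 < 119
add 11: running sum 26 < 119
add 11: running sum 37 < 119
add 3: running sum 40 < 119
add 6: running sum 46 < 119
add 5: running sum 51 < 119
add 12: running sum 63 < 119
add 8: running sum 71 < 119
add 11: running sum 82 < 119
add 5: running sum 87 < 119
add 9: running sum 96 < 119
add 11: running sum 107 < 119
add 1: running sum 108 < 119
add 9: running sum 117 < 119
add 3: shortest ending here [7, 7, 11, 11, 3, 6, 5, 12, 8, 11, 5, 9, 11, 1, 9, 3] sum 119, len 16
add 8: shortest ending here [7, 11, 11, 3, 6, 5, 12, 8, 11, 5, 9, 11, 1, 9, 3, 8] sum 120, len 16
Shortest qualifying length: 16.

16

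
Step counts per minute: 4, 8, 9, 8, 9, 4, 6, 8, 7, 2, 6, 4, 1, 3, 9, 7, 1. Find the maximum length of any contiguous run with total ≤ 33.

8

Extend to the right; shrink from the left whenever the sum exceeds 33:
add 4: [4] sum 4, len 1
add 8: [4, 8] sum 12, len 2
add 9: [4, 8, 9] sum 21, len 3
add 8: [4, 8, 9, 8] sum 29, len 4
add 9: [9, 8, 9] sum 26, len 3
add 4: [9, 8, 9, 4] sum 30, len 4
add 6: [8, 9, 4, 6] sum 27, len 4
add 8: [9, 4, 6, 8] sum 27, len 4
add 7: [4, 6, 8, 7] sum 25, len 4
add 2: [4, 6, 8, 7, 2] sum 27, len 5
add 6: [4, 6, 8, 7, 2, 6] sum 33, len 6
add 4: [6, 8, 7, 2, 6, 4] sum 33, len 6
add 1: [8, 7, 2, 6, 4, 1] sum 28, len 6
add 3: [8, 7, 2, 6, 4, 1, 3] sum 31, len 7
add 9: [7, 2, 6, 4, 1, 3, 9] sum 32, len 7
add 7: [2, 6, 4, 1, 3, 9, 7] sum 32, len 7
add 1: [2, 6, 4, 1, 3, 9, 7, 1] sum 33, len 8
Longest length seen: 8.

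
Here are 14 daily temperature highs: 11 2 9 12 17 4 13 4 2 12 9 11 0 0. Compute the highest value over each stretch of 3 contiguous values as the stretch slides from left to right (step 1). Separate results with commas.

11, 12, 17, 17, 17, 13, 13, 12, 12, 12, 11, 11

(11, 2, 9) → max 11
(2, 9, 12) → max 12
(9, 12, 17) → max 17
(12, 17, 4) → max 17
(17, 4, 13) → max 17
(4, 13, 4) → max 13
(13, 4, 2) → max 13
(4, 2, 12) → max 12
(2, 12, 9) → max 12
(12, 9, 11) → max 12
(9, 11, 0) → max 11
(11, 0, 0) → max 11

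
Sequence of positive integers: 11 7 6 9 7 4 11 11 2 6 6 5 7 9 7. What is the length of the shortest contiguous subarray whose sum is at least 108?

15

Extend right; whenever the sum reaches 108, record the length and shrink from the left:
add 11: running sum 11 < 108
add 7: running sum 18 < 108
add 6: running sum 24 < 108
add 9: running sum 33 < 108
add 7: running sum 40 < 108
add 4: running sum 44 < 108
add 11: running sum 55 < 108
add 11: running sum 66 < 108
add 2: running sum 68 < 108
add 6: running sum 74 < 108
add 6: running sum 80 < 108
add 5: running sum 85 < 108
add 7: running sum 92 < 108
add 9: running sum 101 < 108
end 14: [11, 7, 6, 9, 7, 4, 11, 11, 2, 6, 6, 5, 7, 9, 7] sum 108, len 15
Shortest qualifying length: 15.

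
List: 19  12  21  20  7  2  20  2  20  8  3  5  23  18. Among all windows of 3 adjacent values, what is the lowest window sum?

19 12 21 → sum 52
12 21 20 → sum 53
21 20 7 → sum 48
20 7 2 → sum 29
7 2 20 → sum 29
2 20 2 → sum 24
20 2 20 → sum 42
2 20 8 → sum 30
20 8 3 → sum 31
8 3 5 → sum 16
3 5 23 → sum 31
5 23 18 → sum 46
Lowest of these is 16.

16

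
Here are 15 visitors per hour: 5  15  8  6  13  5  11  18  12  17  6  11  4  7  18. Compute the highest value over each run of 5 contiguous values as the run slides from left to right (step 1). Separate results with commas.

Sliding a size-5 window across the 15 values:
5 15 8 6 13 → max 15
15 8 6 13 5 → max 15
8 6 13 5 11 → max 13
6 13 5 11 18 → max 18
13 5 11 18 12 → max 18
5 11 18 12 17 → max 18
11 18 12 17 6 → max 18
18 12 17 6 11 → max 18
12 17 6 11 4 → max 17
17 6 11 4 7 → max 17
6 11 4 7 18 → max 18

15, 15, 13, 18, 18, 18, 18, 18, 17, 17, 18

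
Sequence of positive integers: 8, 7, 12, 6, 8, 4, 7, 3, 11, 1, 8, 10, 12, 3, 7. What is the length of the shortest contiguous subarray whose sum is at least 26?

Extend right; whenever the sum reaches 26, record the length and shrink from the left:
add 8: running sum 8 < 26
add 7: running sum 15 < 26
add 12: shortest ending here [8, 7, 12] sum 27, len 3
add 6: shortest ending here [8, 7, 12, 6] sum 33, len 4
add 8: shortest ending here [12, 6, 8] sum 26, len 3
add 4: shortest ending here [12, 6, 8, 4] sum 30, len 4
add 7: shortest ending here [12, 6, 8, 4, 7] sum 37, len 5
add 3: shortest ending here [6, 8, 4, 7, 3] sum 28, len 5
add 11: shortest ending here [8, 4, 7, 3, 11] sum 33, len 5
add 1: shortest ending here [4, 7, 3, 11, 1] sum 26, len 5
add 8: shortest ending here [7, 3, 11, 1, 8] sum 30, len 5
add 10: shortest ending here [11, 1, 8, 10] sum 30, len 4
add 12: shortest ending here [8, 10, 12] sum 30, len 3
add 3: shortest ending here [8, 10, 12, 3] sum 33, len 4
add 7: shortest ending here [10, 12, 3, 7] sum 32, len 4
Shortest qualifying length: 3.

3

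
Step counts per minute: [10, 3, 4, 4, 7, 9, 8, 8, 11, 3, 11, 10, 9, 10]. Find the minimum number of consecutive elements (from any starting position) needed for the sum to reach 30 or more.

3

Extend right; whenever the sum reaches 30, record the length and shrink from the left:
add 10: running sum 10 < 30
add 3: running sum 13 < 30
add 4: running sum 17 < 30
add 4: running sum 21 < 30
add 7: running sum 28 < 30
add 9: shortest ending here [10, 3, 4, 4, 7, 9] sum 37, len 6
add 8: shortest ending here [4, 4, 7, 9, 8] sum 32, len 5
add 8: shortest ending here [7, 9, 8, 8] sum 32, len 4
add 11: shortest ending here [9, 8, 8, 11] sum 36, len 4
add 3: shortest ending here [8, 8, 11, 3] sum 30, len 4
add 11: shortest ending here [8, 11, 3, 11] sum 33, len 4
add 10: shortest ending here [11, 3, 11, 10] sum 35, len 4
add 9: shortest ending here [11, 10, 9] sum 30, len 3
add 10: shortest ending here [11, 10, 9, 10] sum 40, len 4
Shortest qualifying length: 3.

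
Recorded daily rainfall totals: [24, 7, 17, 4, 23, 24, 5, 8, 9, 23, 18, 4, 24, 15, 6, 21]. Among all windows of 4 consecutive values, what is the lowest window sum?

45

24 7 17 4 → sum 52
7 17 4 23 → sum 51
17 4 23 24 → sum 68
4 23 24 5 → sum 56
23 24 5 8 → sum 60
24 5 8 9 → sum 46
5 8 9 23 → sum 45
8 9 23 18 → sum 58
9 23 18 4 → sum 54
23 18 4 24 → sum 69
18 4 24 15 → sum 61
4 24 15 6 → sum 49
24 15 6 21 → sum 66
Lowest of these is 45.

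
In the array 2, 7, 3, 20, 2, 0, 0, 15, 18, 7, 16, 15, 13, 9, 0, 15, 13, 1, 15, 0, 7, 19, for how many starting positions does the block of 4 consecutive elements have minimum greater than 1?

6

2 7 3 20 → min 2  > 1 ✓
7 3 20 2 → min 2  > 1 ✓
3 20 2 0 → min 0
20 2 0 0 → min 0
2 0 0 15 → min 0
0 0 15 18 → min 0
0 15 18 7 → min 0
15 18 7 16 → min 7  > 1 ✓
18 7 16 15 → min 7  > 1 ✓
7 16 15 13 → min 7  > 1 ✓
16 15 13 9 → min 9  > 1 ✓
15 13 9 0 → min 0
13 9 0 15 → min 0
9 0 15 13 → min 0
0 15 13 1 → min 0
15 13 1 15 → min 1
13 1 15 0 → min 0
1 15 0 7 → min 0
15 0 7 19 → min 0
6 windows satisfy the condition.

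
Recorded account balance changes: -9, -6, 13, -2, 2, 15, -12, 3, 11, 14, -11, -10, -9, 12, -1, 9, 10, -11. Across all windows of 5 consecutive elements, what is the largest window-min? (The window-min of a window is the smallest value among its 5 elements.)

Window mins for each of the 14 positions:
[-9, -6, 13, -2, 2] → min -9
[-6, 13, -2, 2, 15] → min -6
[13, -2, 2, 15, -12] → min -12
[-2, 2, 15, -12, 3] → min -12
[2, 15, -12, 3, 11] → min -12
[15, -12, 3, 11, 14] → min -12
[-12, 3, 11, 14, -11] → min -12
[3, 11, 14, -11, -10] → min -11
[11, 14, -11, -10, -9] → min -11
[14, -11, -10, -9, 12] → min -11
[-11, -10, -9, 12, -1] → min -11
[-10, -9, 12, -1, 9] → min -10
[-9, 12, -1, 9, 10] → min -9
[12, -1, 9, 10, -11] → min -11
Largest of these is -6.

-6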